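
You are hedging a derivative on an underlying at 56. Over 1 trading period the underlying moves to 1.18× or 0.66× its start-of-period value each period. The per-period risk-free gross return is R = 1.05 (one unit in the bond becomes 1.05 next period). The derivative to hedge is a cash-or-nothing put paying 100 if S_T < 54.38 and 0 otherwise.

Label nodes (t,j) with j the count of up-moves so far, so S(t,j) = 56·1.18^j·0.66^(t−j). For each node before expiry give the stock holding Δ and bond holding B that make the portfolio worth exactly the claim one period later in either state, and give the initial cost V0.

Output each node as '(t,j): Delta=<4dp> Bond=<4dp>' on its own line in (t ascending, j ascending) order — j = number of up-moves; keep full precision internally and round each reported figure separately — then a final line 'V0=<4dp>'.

No-arbitrage ⇒ martingale measure with p* = (R−d)/(u−d) = 0.7500.
Payoff layer (t=1): V(1,0)=100.0000, V(1,1)=0.0000
(0,0): S=56.0000. Δ = (V_up−V_dn)/(S_up−S_dn) = (0.0000−100.0000)/(66.0800−36.9600) = -3.4341. V = [p*·0.0000 + (1−p*)·100.0000]/1.05 = 23.8095. B = V − Δ·S = 216.1172.
Each (Δ,B) replicates both successor values, so the strategy is self-financing and V0 is arbitrage-free.

(0,0): Delta=-3.4341 Bond=216.1172
V0=23.8095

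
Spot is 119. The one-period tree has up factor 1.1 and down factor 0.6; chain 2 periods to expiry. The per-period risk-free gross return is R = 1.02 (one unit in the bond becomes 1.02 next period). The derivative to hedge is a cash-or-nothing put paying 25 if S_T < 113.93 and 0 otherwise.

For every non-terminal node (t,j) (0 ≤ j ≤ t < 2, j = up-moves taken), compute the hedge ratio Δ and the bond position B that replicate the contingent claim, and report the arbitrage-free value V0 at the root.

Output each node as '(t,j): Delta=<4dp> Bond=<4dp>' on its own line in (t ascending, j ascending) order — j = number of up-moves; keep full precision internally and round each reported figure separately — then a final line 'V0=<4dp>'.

(0,0): Delta=-0.3460 Bond=48.2507
(1,0): Delta=0.0000 Bond=24.5098
(1,1): Delta=-0.3820 Bond=53.9216
V0=7.0742

Since d<R<u, set p* = (R−d)/(u−d) = 0.8400; price each node as the discounted p*-expectation of its children.
At expiry t=2: V(2,0)=25.0000, V(2,1)=25.0000, V(2,2)=0.0000
  t=1,j=0: stock 71.4000 → up 78.5400 (V=25.0000), down 42.8400 (V=25.0000). Price 24.5098; hedge Δ=0.0000, bond B=24.5098.
  t=1,j=1: stock 130.9000 → up 143.9900 (V=0.0000), down 78.5400 (V=25.0000). Price 3.9216; hedge Δ=-0.3820, bond B=53.9216.
  t=0,j=0: stock 119.0000 → up 130.9000 (V=3.9216), down 71.4000 (V=24.5098). Price 7.0742; hedge Δ=-0.3460, bond B=48.2507.
Self-financing check: at every node Δ·S+B equals the discounted successor values.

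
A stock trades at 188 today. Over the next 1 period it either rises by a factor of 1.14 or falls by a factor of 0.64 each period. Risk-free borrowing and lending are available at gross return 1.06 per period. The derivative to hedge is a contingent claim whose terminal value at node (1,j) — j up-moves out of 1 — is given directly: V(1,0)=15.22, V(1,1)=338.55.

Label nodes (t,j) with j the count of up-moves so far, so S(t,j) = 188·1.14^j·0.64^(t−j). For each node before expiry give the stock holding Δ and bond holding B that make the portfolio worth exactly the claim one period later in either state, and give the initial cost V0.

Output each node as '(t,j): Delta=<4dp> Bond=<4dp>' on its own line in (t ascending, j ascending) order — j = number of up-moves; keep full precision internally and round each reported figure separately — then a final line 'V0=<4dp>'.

(0,0): Delta=3.4397 Bond=-376.0777
V0=270.5823

The replicating-portfolio and risk-neutral prices coincide; use p* = (1.06−0.64)/(1.14−0.64) = 0.8400 for the latter.
Terminal payoffs: V(1,0)=15.2200, V(1,1)=338.5500
  t=0,j=0: stock 188.0000 → up 214.3200 (V=338.5500), down 120.3200 (V=15.2200). Price 270.5823; hedge Δ=3.4397, bond B=-376.0777.
Check: Δ(0,0)·S0 + B(0,0) = 270.5823 = V0.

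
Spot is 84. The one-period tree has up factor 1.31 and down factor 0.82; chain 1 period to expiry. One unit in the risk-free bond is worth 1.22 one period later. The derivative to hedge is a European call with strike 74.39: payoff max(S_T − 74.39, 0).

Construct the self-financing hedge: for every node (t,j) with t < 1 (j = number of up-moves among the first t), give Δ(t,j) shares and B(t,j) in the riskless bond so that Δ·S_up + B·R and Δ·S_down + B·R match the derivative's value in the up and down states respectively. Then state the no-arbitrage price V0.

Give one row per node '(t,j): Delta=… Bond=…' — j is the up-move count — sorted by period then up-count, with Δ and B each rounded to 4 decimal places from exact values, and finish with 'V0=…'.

The replicating-portfolio and risk-neutral prices coincide; use p* = (1.22−0.82)/(1.31−0.82) = 0.8163 for the latter.
Terminal values V(1,·): V(1,0)=0.0000, V(1,1)=35.6500
Node (0,0) S=84.0000: V=(p*·35.6500+(1−p*)·0.0000)/1.22=23.8541; Δ=(35.6500−0.0000)/(110.0400−68.8800)=0.8661; B=V−Δ·S=-48.9010
The time-0 hedge costs 23.8541, which is the no-arbitrage price.

(0,0): Delta=0.8661 Bond=-48.9010
V0=23.8541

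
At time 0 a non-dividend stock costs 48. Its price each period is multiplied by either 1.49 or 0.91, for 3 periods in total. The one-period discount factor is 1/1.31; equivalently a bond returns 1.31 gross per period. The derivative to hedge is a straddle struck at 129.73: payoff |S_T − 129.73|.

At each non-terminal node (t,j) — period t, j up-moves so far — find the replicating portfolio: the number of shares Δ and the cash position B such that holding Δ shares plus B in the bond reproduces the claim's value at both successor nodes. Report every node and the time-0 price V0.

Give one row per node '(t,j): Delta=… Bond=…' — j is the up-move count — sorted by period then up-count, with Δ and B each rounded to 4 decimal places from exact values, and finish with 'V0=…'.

No-arbitrage ⇒ martingale measure with p* = (R−d)/(u−d) = 0.6897.
At expiry t=3: V(3,0)=93.5586, V(3,1)=70.5043, V(3,2)=32.7560, V(3,3)=29.0516
(2,0): S=39.7488. Δ = (V_up−V_dn)/(S_up−S_dn) = (70.5043−93.5586)/(59.2257−36.1714) = -1.0000. V = [p*·70.5043 + (1−p*)·93.5586]/1.31 = 59.2817. B = V − Δ·S = 99.0305.
(2,1): S=65.0832. Δ = (V_up−V_dn)/(S_up−S_dn) = (32.7560−70.5043)/(96.9740−59.2257) = -1.0000. V = [p*·32.7560 + (1−p*)·70.5043]/1.31 = 33.9473. B = V − Δ·S = 99.0305.
(2,2): S=106.5648. Δ = (V_up−V_dn)/(S_up−S_dn) = (29.0516−32.7560)/(158.7816−96.9740) = -0.0599. V = [p*·29.0516 + (1−p*)·32.7560]/1.31 = 23.0544. B = V − Δ·S = 29.4414.
(1,0): S=43.6800. Δ = (V_up−V_dn)/(S_up−S_dn) = (33.9473−59.2817)/(65.0832−39.7488) = -1.0000. V = [p*·33.9473 + (1−p*)·59.2817]/1.31 = 31.9158. B = V − Δ·S = 75.5958.
(1,1): S=71.5200. Δ = (V_up−V_dn)/(S_up−S_dn) = (23.0544−33.9473)/(106.5648−65.0832) = -0.2626. V = [p*·23.0544 + (1−p*)·33.9473]/1.31 = 20.1793. B = V − Δ·S = 38.9603.
(0,0): S=48.0000. Δ = (V_up−V_dn)/(S_up−S_dn) = (20.1793−31.9158)/(71.5200−43.6800) = -0.4216. V = [p*·20.1793 + (1−p*)·31.9158]/1.31 = 18.1845. B = V − Δ·S = 38.4198.
Root portfolio cost Δ·48+B reproduces V0=18.1845.

(0,0): Delta=-0.4216 Bond=38.4198
(1,0): Delta=-1.0000 Bond=75.5958
(1,1): Delta=-0.2626 Bond=38.9603
(2,0): Delta=-1.0000 Bond=99.0305
(2,1): Delta=-1.0000 Bond=99.0305
(2,2): Delta=-0.0599 Bond=29.4414
V0=18.1845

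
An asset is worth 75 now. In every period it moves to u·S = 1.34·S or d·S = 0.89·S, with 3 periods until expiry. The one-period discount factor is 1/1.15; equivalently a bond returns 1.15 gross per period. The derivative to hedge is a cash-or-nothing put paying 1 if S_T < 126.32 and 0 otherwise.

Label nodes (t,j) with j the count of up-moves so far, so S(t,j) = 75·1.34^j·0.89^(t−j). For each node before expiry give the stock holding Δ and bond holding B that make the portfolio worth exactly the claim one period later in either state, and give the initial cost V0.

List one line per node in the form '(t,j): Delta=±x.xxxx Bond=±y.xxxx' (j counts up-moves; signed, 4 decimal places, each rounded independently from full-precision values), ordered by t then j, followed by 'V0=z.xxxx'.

Risk-neutral probability p* = (R−d)/(u−d) = (1.15−0.89)/(1.34−0.89) = 0.5778.
Terminal payoffs: V(3,0)=1.0000, V(3,1)=1.0000, V(3,2)=1.0000, V(3,3)=0.0000
Node (2,0) S=59.4075: V=(p*·1.0000+(1−p*)·1.0000)/1.15=0.8696; Δ=(1.0000−1.0000)/(79.6060−52.8727)=0.0000; B=V−Δ·S=0.8696
Node (2,1) S=89.4450: V=(p*·1.0000+(1−p*)·1.0000)/1.15=0.8696; Δ=(1.0000−1.0000)/(119.8563−79.6061)=0.0000; B=V−Δ·S=0.8696
Node (2,2) S=134.6700: V=(p*·0.0000+(1−p*)·1.0000)/1.15=0.3671; Δ=(0.0000−1.0000)/(180.4578−119.8563)=-0.0165; B=V−Δ·S=2.5894
Node (1,0) S=66.7500: V=(p*·0.8696+(1−p*)·0.8696)/1.15=0.7561; Δ=(0.8696−0.8696)/(89.4450−59.4075)=0.0000; B=V−Δ·S=0.7561
Node (1,1) S=100.5000: V=(p*·0.3671+(1−p*)·0.8696)/1.15=0.5037; Δ=(0.3671−0.8696)/(134.6700−89.4450)=-0.0111; B=V−Δ·S=1.6202
Node (0,0) S=75.0000: V=(p*·0.5037+(1−p*)·0.7561)/1.15=0.5307; Δ=(0.5037−0.7561)/(100.5000−66.7500)=-0.0075; B=V−Δ·S=1.0916
The time-0 hedge costs 0.5307, which is the no-arbitrage price.

(0,0): Delta=-0.0075 Bond=1.0916
(1,0): Delta=0.0000 Bond=0.7561
(1,1): Delta=-0.0111 Bond=1.6202
(2,0): Delta=0.0000 Bond=0.8696
(2,1): Delta=0.0000 Bond=0.8696
(2,2): Delta=-0.0165 Bond=2.5894
V0=0.5307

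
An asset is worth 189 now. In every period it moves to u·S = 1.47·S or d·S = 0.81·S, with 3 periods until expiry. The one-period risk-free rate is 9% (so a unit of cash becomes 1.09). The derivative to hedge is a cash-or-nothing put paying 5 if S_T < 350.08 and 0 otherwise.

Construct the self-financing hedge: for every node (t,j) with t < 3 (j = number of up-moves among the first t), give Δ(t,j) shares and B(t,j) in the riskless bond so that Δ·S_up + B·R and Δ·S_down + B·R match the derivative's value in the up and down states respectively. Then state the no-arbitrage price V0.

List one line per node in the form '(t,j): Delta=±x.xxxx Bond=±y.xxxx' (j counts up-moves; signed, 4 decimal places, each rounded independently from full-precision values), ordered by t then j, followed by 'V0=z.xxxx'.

Under the risk-neutral measure, an up-move has probability p* = (R−d)/(u−d) = 0.4242 and values discount at R = 1.09.
At expiry t=3: V(3,0)=5.0000, V(3,1)=5.0000, V(3,2)=5.0000, V(3,3)=0.0000
  t=2,j=0: stock 124.0029 → up 182.2843 (V=5.0000), down 100.4423 (V=5.0000). Price 4.5872; hedge Δ=0.0000, bond B=4.5872.
  t=2,j=1: stock 225.0423 → up 330.8122 (V=5.0000), down 182.2843 (V=5.0000). Price 4.5872; hedge Δ=0.0000, bond B=4.5872.
  t=2,j=2: stock 408.4101 → up 600.3628 (V=0.0000), down 330.8122 (V=5.0000). Price 2.6411; hedge Δ=-0.0185, bond B=10.2168.
  t=1,j=0: stock 153.0900 → up 225.0423 (V=4.5872), down 124.0029 (V=4.5872). Price 4.2084; hedge Δ=0.0000, bond B=4.2084.
  t=1,j=1: stock 277.8300 → up 408.4101 (V=2.6411), down 225.0423 (V=4.5872). Price 3.4510; hedge Δ=-0.0106, bond B=6.3996.
  t=0,j=0: stock 189.0000 → up 277.8300 (V=3.4510), down 153.0900 (V=4.2084). Price 3.5661; hedge Δ=-0.0061, bond B=4.7137.
Each (Δ,B) replicates both successor values, so the strategy is self-financing and V0 is arbitrage-free.

(0,0): Delta=-0.0061 Bond=4.7137
(1,0): Delta=0.0000 Bond=4.2084
(1,1): Delta=-0.0106 Bond=6.3996
(2,0): Delta=0.0000 Bond=4.5872
(2,1): Delta=0.0000 Bond=4.5872
(2,2): Delta=-0.0185 Bond=10.2168
V0=3.5661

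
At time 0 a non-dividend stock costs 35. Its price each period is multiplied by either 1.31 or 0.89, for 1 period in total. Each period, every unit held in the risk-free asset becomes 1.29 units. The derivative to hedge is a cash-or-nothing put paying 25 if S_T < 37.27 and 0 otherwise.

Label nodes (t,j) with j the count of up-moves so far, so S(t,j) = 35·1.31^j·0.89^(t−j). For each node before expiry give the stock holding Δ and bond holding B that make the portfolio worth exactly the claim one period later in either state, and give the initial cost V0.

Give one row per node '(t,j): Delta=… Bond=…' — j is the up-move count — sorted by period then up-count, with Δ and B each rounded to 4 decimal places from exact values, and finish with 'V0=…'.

(0,0): Delta=-1.7007 Bond=60.4467
V0=0.9228

The replicating-portfolio and risk-neutral prices coincide; use p* = (1.29−0.89)/(1.31−0.89) = 0.9524 for the latter.
Terminal values V(1,·): V(1,0)=25.0000, V(1,1)=0.0000
Node (0,0) S=35.0000: V=(p*·0.0000+(1−p*)·25.0000)/1.29=0.9228; Δ=(0.0000−25.0000)/(45.8500−31.1500)=-1.7007; B=V−Δ·S=60.4467
Self-financing check: at every node Δ·S+B equals the discounted successor values.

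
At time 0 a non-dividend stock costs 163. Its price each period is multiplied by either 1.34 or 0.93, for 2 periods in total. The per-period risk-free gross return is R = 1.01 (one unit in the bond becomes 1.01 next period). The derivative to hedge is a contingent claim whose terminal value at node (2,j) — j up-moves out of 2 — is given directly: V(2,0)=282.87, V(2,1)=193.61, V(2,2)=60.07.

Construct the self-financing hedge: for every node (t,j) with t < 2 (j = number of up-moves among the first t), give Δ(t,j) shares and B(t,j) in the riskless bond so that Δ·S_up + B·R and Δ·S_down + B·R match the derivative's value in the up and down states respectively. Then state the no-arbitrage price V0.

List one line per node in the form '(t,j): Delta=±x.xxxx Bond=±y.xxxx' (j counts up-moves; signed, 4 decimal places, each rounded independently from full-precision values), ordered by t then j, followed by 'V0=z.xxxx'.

(0,0): Delta=-1.4504 Bond=477.9132
(1,0): Delta=-1.4362 Bond=480.5325
(1,1): Delta=-1.4912 Bond=491.6018
V0=241.4969

Since d<R<u, set p* = (R−d)/(u−d) = 0.1951; price each node as the discounted p*-expectation of its children.
At expiry t=2: V(2,0)=282.8700, V(2,1)=193.6100, V(2,2)=60.0700
  t=1,j=0: stock 151.5900 → up 203.1306 (V=193.6100), down 140.9787 (V=282.8700). Price 262.8252; hedge Δ=-1.4362, bond B=480.5325.
  t=1,j=1: stock 218.4200 → up 292.6828 (V=60.0700), down 203.1306 (V=193.6100). Price 165.8945; hedge Δ=-1.4912, bond B=491.6018.
  t=0,j=0: stock 163.0000 → up 218.4200 (V=165.8945), down 151.5900 (V=262.8252). Price 241.4969; hedge Δ=-1.4504, bond B=477.9132.
Check: Δ(0,0)·S0 + B(0,0) = 241.4969 = V0.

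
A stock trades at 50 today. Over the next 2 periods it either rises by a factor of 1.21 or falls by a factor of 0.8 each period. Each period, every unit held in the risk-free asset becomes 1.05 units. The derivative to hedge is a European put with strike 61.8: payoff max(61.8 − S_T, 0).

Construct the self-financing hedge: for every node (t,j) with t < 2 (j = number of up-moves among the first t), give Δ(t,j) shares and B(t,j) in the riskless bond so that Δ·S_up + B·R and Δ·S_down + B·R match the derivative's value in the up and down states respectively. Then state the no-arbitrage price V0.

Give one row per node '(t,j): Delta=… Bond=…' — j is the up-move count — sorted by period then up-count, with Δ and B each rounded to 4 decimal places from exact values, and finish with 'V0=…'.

(0,0): Delta=-0.6769 Bond=43.7467
(1,0): Delta=-1.0000 Bond=58.8571
(1,1): Delta=-0.5402 Bond=37.6632
V0=9.9006

No-arbitrage ⇒ martingale measure with p* = (R−d)/(u−d) = 0.6098.
At expiry t=2: V(2,0)=29.8000, V(2,1)=13.4000, V(2,2)=0.0000
(1,0): S=40.0000. Δ = (V_up−V_dn)/(S_up−S_dn) = (13.4000−29.8000)/(48.4000−32.0000) = -1.0000. V = [p*·13.4000 + (1−p*)·29.8000]/1.05 = 18.8571. B = V − Δ·S = 58.8571.
(1,1): S=60.5000. Δ = (V_up−V_dn)/(S_up−S_dn) = (0.0000−13.4000)/(73.2050−48.4000) = -0.5402. V = [p*·0.0000 + (1−p*)·13.4000]/1.05 = 4.9803. B = V − Δ·S = 37.6632.
(0,0): S=50.0000. Δ = (V_up−V_dn)/(S_up−S_dn) = (4.9803−18.8571)/(60.5000−40.0000) = -0.6769. V = [p*·4.9803 + (1−p*)·18.8571]/1.05 = 9.9006. B = V − Δ·S = 43.7467.
Check: Δ(0,0)·S0 + B(0,0) = 9.9006 = V0.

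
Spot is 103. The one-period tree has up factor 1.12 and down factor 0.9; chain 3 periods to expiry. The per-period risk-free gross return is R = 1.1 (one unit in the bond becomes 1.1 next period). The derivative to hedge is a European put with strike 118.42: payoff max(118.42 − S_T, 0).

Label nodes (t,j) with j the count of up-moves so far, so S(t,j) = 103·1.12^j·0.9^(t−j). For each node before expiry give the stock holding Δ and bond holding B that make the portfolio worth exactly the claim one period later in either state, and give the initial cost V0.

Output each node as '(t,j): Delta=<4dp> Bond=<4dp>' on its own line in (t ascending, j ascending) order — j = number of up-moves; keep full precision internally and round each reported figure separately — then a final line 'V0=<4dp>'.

The replicating-portfolio and risk-neutral prices coincide; use p* = (1.1−0.9)/(1.12−0.9) = 0.9091 for the latter.
Terminal payoffs: V(3,0)=43.3330, V(3,1)=24.9784, V(3,2)=2.1371, V(3,3)=0.0000
(2,0): S=83.4300. Δ = (V_up−V_dn)/(S_up−S_dn) = (24.9784−43.3330)/(93.4416−75.0870) = -1.0000. V = [p*·24.9784 + (1−p*)·43.3330]/1.1 = 24.2245. B = V − Δ·S = 107.6545.
(2,1): S=103.8240. Δ = (V_up−V_dn)/(S_up−S_dn) = (2.1371−24.9784)/(116.2829−93.4416) = -1.0000. V = [p*·2.1371 + (1−p*)·24.9784]/1.1 = 3.8305. B = V − Δ·S = 107.6545.
(2,2): S=129.2032. Δ = (V_up−V_dn)/(S_up−S_dn) = (0.0000−2.1371)/(144.7076−116.2829) = -0.0752. V = [p*·0.0000 + (1−p*)·2.1371]/1.1 = 0.1766. B = V − Δ·S = 9.8908.
(1,0): S=92.7000. Δ = (V_up−V_dn)/(S_up−S_dn) = (3.8305−24.2245)/(103.8240−83.4300) = -1.0000. V = [p*·3.8305 + (1−p*)·24.2245]/1.1 = 5.1678. B = V − Δ·S = 97.8678.
(1,1): S=115.3600. Δ = (V_up−V_dn)/(S_up−S_dn) = (0.1766−3.8305)/(129.2032−103.8240) = -0.1440. V = [p*·0.1766 + (1−p*)·3.8305]/1.1 = 0.4625. B = V − Δ·S = 17.0713.
(0,0): S=103.0000. Δ = (V_up−V_dn)/(S_up−S_dn) = (0.4625−5.1678)/(115.3600−92.7000) = -0.2076. V = [p*·0.4625 + (1−p*)·5.1678]/1.1 = 0.8094. B = V − Δ·S = 22.1967.
Check: Δ(0,0)·S0 + B(0,0) = 0.8094 = V0.

(0,0): Delta=-0.2076 Bond=22.1967
(1,0): Delta=-1.0000 Bond=97.8678
(1,1): Delta=-0.1440 Bond=17.0713
(2,0): Delta=-1.0000 Bond=107.6545
(2,1): Delta=-1.0000 Bond=107.6545
(2,2): Delta=-0.0752 Bond=9.8908
V0=0.8094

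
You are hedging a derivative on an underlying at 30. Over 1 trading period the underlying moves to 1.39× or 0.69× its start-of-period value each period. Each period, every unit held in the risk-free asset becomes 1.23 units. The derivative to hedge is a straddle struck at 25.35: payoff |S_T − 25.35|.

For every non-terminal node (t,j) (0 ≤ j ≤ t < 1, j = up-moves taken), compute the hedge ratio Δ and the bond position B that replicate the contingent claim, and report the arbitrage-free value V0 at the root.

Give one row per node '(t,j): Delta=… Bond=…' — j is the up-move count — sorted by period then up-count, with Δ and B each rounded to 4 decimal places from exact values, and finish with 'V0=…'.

(0,0): Delta=0.5571 Bond=-5.5958
V0=11.1185

No-arbitrage ⇒ martingale measure with p* = (R−d)/(u−d) = 0.7714.
Payoff layer (t=1): V(1,0)=4.6500, V(1,1)=16.3500
Node (0,0) S=30.0000: V=(p*·16.3500+(1−p*)·4.6500)/1.23=11.1185; Δ=(16.3500−4.6500)/(41.7000−20.7000)=0.5571; B=V−Δ·S=-5.5958
Self-financing check: at every node Δ·S+B equals the discounted successor values.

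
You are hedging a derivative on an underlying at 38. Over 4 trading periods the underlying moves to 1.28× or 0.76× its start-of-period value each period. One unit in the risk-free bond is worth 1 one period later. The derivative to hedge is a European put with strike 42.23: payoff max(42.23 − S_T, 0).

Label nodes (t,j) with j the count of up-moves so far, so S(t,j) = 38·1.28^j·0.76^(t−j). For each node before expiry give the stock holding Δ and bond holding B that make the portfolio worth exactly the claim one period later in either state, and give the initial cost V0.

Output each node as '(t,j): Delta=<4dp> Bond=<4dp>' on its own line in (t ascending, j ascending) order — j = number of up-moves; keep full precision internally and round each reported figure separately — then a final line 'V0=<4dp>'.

No-arbitrage ⇒ martingale measure with p* = (R−d)/(u−d) = 0.4615.
Terminal payoffs: V(4,0)=29.5524, V(4,1)=20.8782, V(4,2)=6.2691, V(4,3)=0.0000, V(4,4)=0.0000
(3,0): S=16.6811. Δ = (V_up−V_dn)/(S_up−S_dn) = (20.8782−29.5524)/(21.3518−12.6776) = -1.0000. V = [p*·20.8782 + (1−p*)·29.5524]/1 = 25.5489. B = V − Δ·S = 42.2300.
(3,1): S=28.0945. Δ = (V_up−V_dn)/(S_up−S_dn) = (6.2691−20.8782)/(35.9609−21.3518) = -1.0000. V = [p*·6.2691 + (1−p*)·20.8782]/1 = 14.1355. B = V − Δ·S = 42.2300.
(3,2): S=47.3170. Δ = (V_up−V_dn)/(S_up−S_dn) = (0.0000−6.2691)/(60.5657−35.9609) = -0.2548. V = [p*·0.0000 + (1−p*)·6.2691]/1 = 3.3757. B = V − Δ·S = 15.4316.
(3,3): S=79.6918. Δ = (V_up−V_dn)/(S_up−S_dn) = (0.0000−0.0000)/(102.0055−60.5657) = 0.0000. V = [p*·0.0000 + (1−p*)·0.0000]/1 = 0.0000. B = V − Δ·S = 0.0000.
(2,0): S=21.9488. Δ = (V_up−V_dn)/(S_up−S_dn) = (14.1355−25.5489)/(28.0945−16.6811) = -1.0000. V = [p*·14.1355 + (1−p*)·25.5489]/1 = 20.2812. B = V − Δ·S = 42.2300.
(2,1): S=36.9664. Δ = (V_up−V_dn)/(S_up−S_dn) = (3.3757−14.1355)/(47.3170−28.0945) = -0.5598. V = [p*·3.3757 + (1−p*)·14.1355]/1 = 9.1694. B = V − Δ·S = 29.8615.
(2,2): S=62.2592. Δ = (V_up−V_dn)/(S_up−S_dn) = (0.0000−3.3757)/(79.6918−47.3170) = -0.1043. V = [p*·0.0000 + (1−p*)·3.3757]/1 = 1.8177. B = V − Δ·S = 8.3093.
(1,0): S=28.8800. Δ = (V_up−V_dn)/(S_up−S_dn) = (9.1694−20.2812)/(36.9664−21.9488) = -0.7399. V = [p*·9.1694 + (1−p*)·20.2812]/1 = 15.1527. B = V − Δ·S = 36.5215.
(1,1): S=48.6400. Δ = (V_up−V_dn)/(S_up−S_dn) = (1.8177−9.1694)/(62.2592−36.9664) = -0.2907. V = [p*·1.8177 + (1−p*)·9.1694]/1 = 5.7763. B = V − Δ·S = 19.9143.
(0,0): S=38.0000. Δ = (V_up−V_dn)/(S_up−S_dn) = (5.7763−15.1527)/(48.6400−28.8800) = -0.4745. V = [p*·5.7763 + (1−p*)·15.1527]/1 = 10.8251. B = V − Δ·S = 28.8566.
Each (Δ,B) replicates both successor values, so the strategy is self-financing and V0 is arbitrage-free.

(0,0): Delta=-0.4745 Bond=28.8566
(1,0): Delta=-0.7399 Bond=36.5215
(1,1): Delta=-0.2907 Bond=19.9143
(2,0): Delta=-1.0000 Bond=42.2300
(2,1): Delta=-0.5598 Bond=29.8615
(2,2): Delta=-0.1043 Bond=8.3093
(3,0): Delta=-1.0000 Bond=42.2300
(3,1): Delta=-1.0000 Bond=42.2300
(3,2): Delta=-0.2548 Bond=15.4316
(3,3): Delta=0.0000 Bond=0.0000
V0=10.8251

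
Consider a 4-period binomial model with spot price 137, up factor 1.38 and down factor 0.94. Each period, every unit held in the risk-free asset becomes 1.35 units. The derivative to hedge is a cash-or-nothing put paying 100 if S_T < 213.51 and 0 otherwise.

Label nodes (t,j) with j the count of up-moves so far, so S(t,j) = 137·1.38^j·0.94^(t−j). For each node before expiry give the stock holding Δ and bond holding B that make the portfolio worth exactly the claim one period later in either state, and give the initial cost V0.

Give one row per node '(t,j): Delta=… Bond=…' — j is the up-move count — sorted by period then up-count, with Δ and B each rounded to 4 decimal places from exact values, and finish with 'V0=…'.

(0,0): Delta=-0.0088 Bond=1.2366
(1,0): Delta=-0.1230 Bond=16.3867
(1,1): Delta=-0.0031 Bond=0.5926
(2,0): Delta=-1.2959 Bond=164.0989
(2,1): Delta=-0.0646 Bond=11.7335
(2,2): Delta=0.0000 Bond=0.0000
(3,0): Delta=0.0000 Bond=74.0741
(3,1): Delta=-1.3605 Bond=232.3232
(3,2): Delta=0.0000 Bond=0.0000
(3,3): Delta=0.0000 Bond=0.0000
V0=0.0362

The replicating-portfolio and risk-neutral prices coincide; use p* = (1.35−0.94)/(1.38−0.94) = 0.9318 for the latter.
At expiry t=4: V(4,0)=100.0000, V(4,1)=100.0000, V(4,2)=0.0000, V(4,3)=0.0000, V(4,4)=0.0000
Node (3,0) S=113.7900: V=(p*·100.0000+(1−p*)·100.0000)/1.35=74.0741; Δ=(100.0000−100.0000)/(157.0302−106.9626)=0.0000; B=V−Δ·S=74.0741
Node (3,1) S=167.0534: V=(p*·0.0000+(1−p*)·100.0000)/1.35=5.0505; Δ=(0.0000−100.0000)/(230.5337−157.0302)=-1.3605; B=V−Δ·S=232.3232
Node (3,2) S=245.2486: V=(p*·0.0000+(1−p*)·0.0000)/1.35=0.0000; Δ=(0.0000−0.0000)/(338.4431−230.5337)=0.0000; B=V−Δ·S=0.0000
Node (3,3) S=360.0459: V=(p*·0.0000+(1−p*)·0.0000)/1.35=0.0000; Δ=(0.0000−0.0000)/(496.8633−338.4431)=0.0000; B=V−Δ·S=0.0000
Node (2,0) S=121.0532: V=(p*·5.0505+(1−p*)·74.0741)/1.35=7.2272; Δ=(5.0505−74.0741)/(167.0534−113.7900)=-1.2959; B=V−Δ·S=164.0989
Node (2,1) S=177.7164: V=(p*·0.0000+(1−p*)·5.0505)/1.35=0.2551; Δ=(0.0000−5.0505)/(245.2486−167.0534)=-0.0646; B=V−Δ·S=11.7335
Node (2,2) S=260.9028: V=(p*·0.0000+(1−p*)·0.0000)/1.35=0.0000; Δ=(0.0000−0.0000)/(360.0459−245.2486)=0.0000; B=V−Δ·S=0.0000
Node (1,0) S=128.7800: V=(p*·0.2551+(1−p*)·7.2272)/1.35=0.5411; Δ=(0.2551−7.2272)/(177.7164−121.0532)=-0.1230; B=V−Δ·S=16.3867
Node (1,1) S=189.0600: V=(p*·0.0000+(1−p*)·0.2551)/1.35=0.0129; Δ=(0.0000−0.2551)/(260.9028−177.7164)=-0.0031; B=V−Δ·S=0.5926
Node (0,0) S=137.0000: V=(p*·0.0129+(1−p*)·0.5411)/1.35=0.0362; Δ=(0.0129−0.5411)/(189.0600−128.7800)=-0.0088; B=V−Δ·S=1.2366
Each (Δ,B) replicates both successor values, so the strategy is self-financing and V0 is arbitrage-free.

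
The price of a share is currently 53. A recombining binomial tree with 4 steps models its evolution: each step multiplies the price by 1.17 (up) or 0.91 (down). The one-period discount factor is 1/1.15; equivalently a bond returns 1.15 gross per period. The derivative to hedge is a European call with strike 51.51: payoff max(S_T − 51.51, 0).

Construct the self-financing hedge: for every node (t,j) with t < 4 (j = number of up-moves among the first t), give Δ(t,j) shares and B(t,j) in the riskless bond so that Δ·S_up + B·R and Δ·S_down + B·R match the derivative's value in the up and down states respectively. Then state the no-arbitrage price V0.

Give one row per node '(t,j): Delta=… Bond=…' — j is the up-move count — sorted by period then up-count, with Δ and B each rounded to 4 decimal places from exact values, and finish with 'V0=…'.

(0,0): Delta=0.9960 Bond=-29.2360
(1,0): Delta=0.9554 Bond=-31.6593
(1,1): Delta=0.9987 Bond=-33.7850
(2,0): Delta=0.6028 Bond=-20.9360
(2,1): Delta=0.9782 Bond=-37.6976
(2,2): Delta=1.0000 Bond=-38.9490
(3,0): Delta=0.0000 Bond=0.0000
(3,1): Delta=0.6419 Bond=-26.0828
(3,2): Delta=1.0000 Bond=-44.7913
(3,3): Delta=1.0000 Bond=-44.7913
V0=23.5539

Risk-neutral probability p* = (R−d)/(u−d) = (1.15−0.91)/(1.17−0.91) = 0.9231.
At expiry t=4: V(4,0)=0.0000, V(4,1)=0.0000, V(4,2)=8.5701, V(4,3)=25.7358, V(4,4)=47.8060
(3,0): S=39.9393. Δ = (V_up−V_dn)/(S_up−S_dn) = (0.0000−0.0000)/(46.7289−36.3447) = 0.0000. V = [p*·0.0000 + (1−p*)·0.0000]/1.15 = 0.0000. B = V − Δ·S = 0.0000.
(3,1): S=51.3505. Δ = (V_up−V_dn)/(S_up−S_dn) = (8.5701−0.0000)/(60.0801−46.7289) = 0.6419. V = [p*·8.5701 + (1−p*)·0.0000]/1.15 = 6.8790. B = V − Δ·S = -26.0828.
(3,2): S=66.0220. Δ = (V_up−V_dn)/(S_up−S_dn) = (25.7358−8.5701)/(77.2458−60.0801) = 1.0000. V = [p*·25.7358 + (1−p*)·8.5701]/1.15 = 21.2307. B = V − Δ·S = -44.7913.
(3,3): S=84.8855. Δ = (V_up−V_dn)/(S_up−S_dn) = (47.8060−25.7358)/(99.3160−77.2458) = 1.0000. V = [p*·47.8060 + (1−p*)·25.7358]/1.15 = 40.0942. B = V − Δ·S = -44.7913.
(2,0): S=43.8893. Δ = (V_up−V_dn)/(S_up−S_dn) = (6.8790−0.0000)/(51.3505−39.9393) = 0.6028. V = [p*·6.8790 + (1−p*)·0.0000]/1.15 = 5.5216. B = V − Δ·S = -20.9360.
(2,1): S=56.4291. Δ = (V_up−V_dn)/(S_up−S_dn) = (21.2307−6.8790)/(66.0220−51.3505) = 0.9782. V = [p*·21.2307 + (1−p*)·6.8790]/1.15 = 17.5015. B = V − Δ·S = -37.6976.
(2,2): S=72.5517. Δ = (V_up−V_dn)/(S_up−S_dn) = (40.0942−21.2307)/(84.8855−66.0220) = 1.0000. V = [p*·40.0942 + (1−p*)·21.2307]/1.15 = 33.6027. B = V − Δ·S = -38.9490.
(1,0): S=48.2300. Δ = (V_up−V_dn)/(S_up−S_dn) = (17.5015−5.5216)/(56.4291−43.8893) = 0.9554. V = [p*·17.5015 + (1−p*)·5.5216]/1.15 = 14.4174. B = V − Δ·S = -31.6593.
(1,1): S=62.0100. Δ = (V_up−V_dn)/(S_up−S_dn) = (33.6027−17.5015)/(72.5517−56.4291) = 0.9987. V = [p*·33.6027 + (1−p*)·17.5015]/1.15 = 28.1428. B = V − Δ·S = -33.7850.
(0,0): S=53.0000. Δ = (V_up−V_dn)/(S_up−S_dn) = (28.1428−14.4174)/(62.0100−48.2300) = 0.9960. V = [p*·28.1428 + (1−p*)·14.4174]/1.15 = 23.5539. B = V − Δ·S = -29.2360.
The time-0 hedge costs 23.5539, which is the no-arbitrage price.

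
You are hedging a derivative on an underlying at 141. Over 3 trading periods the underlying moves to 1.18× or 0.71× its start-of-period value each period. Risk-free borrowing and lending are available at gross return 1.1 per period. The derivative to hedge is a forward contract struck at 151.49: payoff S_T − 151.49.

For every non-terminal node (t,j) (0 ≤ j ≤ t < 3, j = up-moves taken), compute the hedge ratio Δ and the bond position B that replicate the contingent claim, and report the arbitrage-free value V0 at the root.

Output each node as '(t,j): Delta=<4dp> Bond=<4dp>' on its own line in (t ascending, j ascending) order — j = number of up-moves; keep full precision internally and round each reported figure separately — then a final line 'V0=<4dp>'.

(0,0): Delta=1.0000 Bond=-113.8167
(1,0): Delta=1.0000 Bond=-125.1983
(1,1): Delta=1.0000 Bond=-125.1983
(2,0): Delta=1.0000 Bond=-137.7182
(2,1): Delta=1.0000 Bond=-137.7182
(2,2): Delta=1.0000 Bond=-137.7182
V0=27.1833

Since d<R<u, set p* = (R−d)/(u−d) = 0.8298; price each node as the discounted p*-expectation of its children.
Payoff layer (t=3): V(3,0)=-101.0245, V(3,1)=-67.6178, V(3,2)=-12.0968, V(3,3)=80.1775
  t=2,j=0: stock 71.0781 → up 83.8722 (V=-67.6178), down 50.4655 (V=-101.0245). Price -66.6401; hedge Δ=1.0000, bond B=-137.7182.
  t=2,j=1: stock 118.1298 → up 139.3932 (V=-12.0968), down 83.8722 (V=-67.6178). Price -19.5884; hedge Δ=1.0000, bond B=-137.7182.
  t=2,j=2: stock 196.3284 → up 231.6675 (V=80.1775), down 139.3932 (V=-12.0968). Price 58.6102; hedge Δ=1.0000, bond B=-137.7182.
  t=1,j=0: stock 100.1100 → up 118.1298 (V=-19.5884), down 71.0781 (V=-66.6401). Price -25.0883; hedge Δ=1.0000, bond B=-125.1983.
  t=1,j=1: stock 166.3800 → up 196.3284 (V=58.6102), down 118.1298 (V=-19.5884). Price 41.1817; hedge Δ=1.0000, bond B=-125.1983.
  t=0,j=0: stock 141.0000 → up 166.3800 (V=41.1817), down 100.1100 (V=-25.0883). Price 27.1833; hedge Δ=1.0000, bond B=-113.8167.
Each (Δ,B) replicates both successor values, so the strategy is self-financing and V0 is arbitrage-free.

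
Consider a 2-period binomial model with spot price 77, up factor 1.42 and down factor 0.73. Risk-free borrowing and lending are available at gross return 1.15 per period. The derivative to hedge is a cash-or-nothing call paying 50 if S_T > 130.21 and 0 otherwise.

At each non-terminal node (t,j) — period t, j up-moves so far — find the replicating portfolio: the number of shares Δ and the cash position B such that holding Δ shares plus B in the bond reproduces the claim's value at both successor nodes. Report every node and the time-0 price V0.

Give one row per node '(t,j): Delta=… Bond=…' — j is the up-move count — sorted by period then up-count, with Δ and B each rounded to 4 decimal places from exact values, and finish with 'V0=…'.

(0,0): Delta=0.4981 Bond=-24.3472
(1,0): Delta=0.0000 Bond=0.0000
(1,1): Delta=0.6627 Bond=-45.9987
V0=14.0080

Since d<R<u, set p* = (R−d)/(u−d) = 0.6087; price each node as the discounted p*-expectation of its children.
At expiry t=2: V(2,0)=0.0000, V(2,1)=0.0000, V(2,2)=50.0000
Node (1,0) S=56.2100: V=(p*·0.0000+(1−p*)·0.0000)/1.15=0.0000; Δ=(0.0000−0.0000)/(79.8182−41.0333)=0.0000; B=V−Δ·S=0.0000
Node (1,1) S=109.3400: V=(p*·50.0000+(1−p*)·0.0000)/1.15=26.4650; Δ=(50.0000−0.0000)/(155.2628−79.8182)=0.6627; B=V−Δ·S=-45.9987
Node (0,0) S=77.0000: V=(p*·26.4650+(1−p*)·0.0000)/1.15=14.0080; Δ=(26.4650−0.0000)/(109.3400−56.2100)=0.4981; B=V−Δ·S=-24.3472
Each (Δ,B) replicates both successor values, so the strategy is self-financing and V0 is arbitrage-free.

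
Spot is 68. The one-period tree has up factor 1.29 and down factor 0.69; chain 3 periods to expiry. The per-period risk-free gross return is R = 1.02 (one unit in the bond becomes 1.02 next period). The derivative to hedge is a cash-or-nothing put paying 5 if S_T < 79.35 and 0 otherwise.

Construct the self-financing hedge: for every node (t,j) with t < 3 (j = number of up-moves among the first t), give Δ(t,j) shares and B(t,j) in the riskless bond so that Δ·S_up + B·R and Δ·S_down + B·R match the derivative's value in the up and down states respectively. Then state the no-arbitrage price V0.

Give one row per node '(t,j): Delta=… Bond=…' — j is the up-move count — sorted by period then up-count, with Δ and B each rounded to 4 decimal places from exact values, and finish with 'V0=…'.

(0,0): Delta=-0.0356 Bond=6.3507
(1,0): Delta=0.0000 Bond=4.8058
(1,1): Delta=-0.0512 Bond=7.8455
(2,0): Delta=0.0000 Bond=4.9020
(2,1): Delta=0.0000 Bond=4.9020
(2,2): Delta=-0.0736 Bond=10.5392
V0=3.9277

Under the risk-neutral measure, an up-move has probability p* = (R−d)/(u−d) = 0.5500 and values discount at R = 1.02.
At expiry t=3: V(3,0)=5.0000, V(3,1)=5.0000, V(3,2)=5.0000, V(3,3)=0.0000
(2,0): S=32.3748. Δ = (V_up−V_dn)/(S_up−S_dn) = (5.0000−5.0000)/(41.7635−22.3386) = 0.0000. V = [p*·5.0000 + (1−p*)·5.0000]/1.02 = 4.9020. B = V − Δ·S = 4.9020.
(2,1): S=60.5268. Δ = (V_up−V_dn)/(S_up−S_dn) = (5.0000−5.0000)/(78.0796−41.7635) = 0.0000. V = [p*·5.0000 + (1−p*)·5.0000]/1.02 = 4.9020. B = V − Δ·S = 4.9020.
(2,2): S=113.1588. Δ = (V_up−V_dn)/(S_up−S_dn) = (0.0000−5.0000)/(145.9749−78.0796) = -0.0736. V = [p*·0.0000 + (1−p*)·5.0000]/1.02 = 2.2059. B = V − Δ·S = 10.5392.
(1,0): S=46.9200. Δ = (V_up−V_dn)/(S_up−S_dn) = (4.9020−4.9020)/(60.5268−32.3748) = 0.0000. V = [p*·4.9020 + (1−p*)·4.9020]/1.02 = 4.8058. B = V − Δ·S = 4.8058.
(1,1): S=87.7200. Δ = (V_up−V_dn)/(S_up−S_dn) = (2.2059−4.9020)/(113.1588−60.5268) = -0.0512. V = [p*·2.2059 + (1−p*)·4.9020]/1.02 = 3.3521. B = V − Δ·S = 7.8455.
(0,0): S=68.0000. Δ = (V_up−V_dn)/(S_up−S_dn) = (3.3521−4.8058)/(87.7200−46.9200) = -0.0356. V = [p*·3.3521 + (1−p*)·4.8058]/1.02 = 3.9277. B = V − Δ·S = 6.3507.
Root portfolio cost Δ·68+B reproduces V0=3.9277.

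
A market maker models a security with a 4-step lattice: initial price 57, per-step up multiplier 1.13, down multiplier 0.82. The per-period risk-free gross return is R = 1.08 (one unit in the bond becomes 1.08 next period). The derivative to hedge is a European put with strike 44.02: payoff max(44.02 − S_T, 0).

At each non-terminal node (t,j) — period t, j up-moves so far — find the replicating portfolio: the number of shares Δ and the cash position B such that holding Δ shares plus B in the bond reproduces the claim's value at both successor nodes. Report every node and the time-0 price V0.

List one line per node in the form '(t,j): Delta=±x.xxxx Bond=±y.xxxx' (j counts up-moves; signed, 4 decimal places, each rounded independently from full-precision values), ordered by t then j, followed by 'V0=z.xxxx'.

(0,0): Delta=-0.0269 Bond=1.6276
(1,0): Delta=-0.1512 Bond=7.5686
(1,1): Delta=-0.0095 Bond=0.6403
(2,0): Delta=-0.6785 Bond=28.3831
(2,1): Delta=-0.0776 Bond=4.2877
(2,2): Delta=0.0000 Bond=0.0000
(3,0): Delta=-1.0000 Bond=40.7593
(3,1): Delta=-0.6336 Bond=28.7103
(3,2): Delta=0.0000 Bond=0.0000
(3,3): Delta=0.0000 Bond=0.0000
V0=0.0971

The replicating-portfolio and risk-neutral prices coincide; use p* = (1.08−0.82)/(1.13−0.82) = 0.8387 for the latter.
Payoff layer (t=4): V(4,0)=18.2491, V(4,1)=8.5064, V(4,2)=0.0000, V(4,3)=0.0000, V(4,4)=0.0000
(3,0): S=31.4280. Δ = (V_up−V_dn)/(S_up−S_dn) = (8.5064−18.2491)/(35.5136−25.7709) = -1.0000. V = [p*·8.5064 + (1−p*)·18.2491]/1.08 = 9.3313. B = V − Δ·S = 40.7593.
(3,1): S=43.3093. Δ = (V_up−V_dn)/(S_up−S_dn) = (0.0000−8.5064)/(48.9395−35.5136) = -0.6336. V = [p*·0.0000 + (1−p*)·8.5064]/1.08 = 1.2704. B = V − Δ·S = 28.7103.
(3,2): S=59.6823. Δ = (V_up−V_dn)/(S_up−S_dn) = (0.0000−0.0000)/(67.4410−48.9395) = 0.0000. V = [p*·0.0000 + (1−p*)·0.0000]/1.08 = 0.0000. B = V − Δ·S = 0.0000.
(3,3): S=82.2451. Δ = (V_up−V_dn)/(S_up−S_dn) = (0.0000−0.0000)/(92.9370−67.4410) = 0.0000. V = [p*·0.0000 + (1−p*)·0.0000]/1.08 = 0.0000. B = V − Δ·S = 0.0000.
(2,0): S=38.3268. Δ = (V_up−V_dn)/(S_up−S_dn) = (1.2704−9.3313)/(43.3093−31.4280) = -0.6785. V = [p*·1.2704 + (1−p*)·9.3313]/1.08 = 2.3801. B = V − Δ·S = 28.3831.
(2,1): S=52.8162. Δ = (V_up−V_dn)/(S_up−S_dn) = (0.0000−1.2704)/(59.6823−43.3093) = -0.0776. V = [p*·0.0000 + (1−p*)·1.2704]/1.08 = 0.1897. B = V − Δ·S = 4.2877.
(2,2): S=72.7833. Δ = (V_up−V_dn)/(S_up−S_dn) = (0.0000−0.0000)/(82.2451−59.6823) = 0.0000. V = [p*·0.0000 + (1−p*)·0.0000]/1.08 = 0.0000. B = V − Δ·S = 0.0000.
(1,0): S=46.7400. Δ = (V_up−V_dn)/(S_up−S_dn) = (0.1897−2.3801)/(52.8162−38.3268) = -0.1512. V = [p*·0.1897 + (1−p*)·2.3801]/1.08 = 0.5028. B = V − Δ·S = 7.5686.
(1,1): S=64.4100. Δ = (V_up−V_dn)/(S_up−S_dn) = (0.0000−0.1897)/(72.7833−52.8162) = -0.0095. V = [p*·0.0000 + (1−p*)·0.1897]/1.08 = 0.0283. B = V − Δ·S = 0.6403.
(0,0): S=57.0000. Δ = (V_up−V_dn)/(S_up−S_dn) = (0.0283−0.5028)/(64.4100−46.7400) = -0.0269. V = [p*·0.0283 + (1−p*)·0.5028]/1.08 = 0.0971. B = V − Δ·S = 1.6276.
The time-0 hedge costs 0.0971, which is the no-arbitrage price.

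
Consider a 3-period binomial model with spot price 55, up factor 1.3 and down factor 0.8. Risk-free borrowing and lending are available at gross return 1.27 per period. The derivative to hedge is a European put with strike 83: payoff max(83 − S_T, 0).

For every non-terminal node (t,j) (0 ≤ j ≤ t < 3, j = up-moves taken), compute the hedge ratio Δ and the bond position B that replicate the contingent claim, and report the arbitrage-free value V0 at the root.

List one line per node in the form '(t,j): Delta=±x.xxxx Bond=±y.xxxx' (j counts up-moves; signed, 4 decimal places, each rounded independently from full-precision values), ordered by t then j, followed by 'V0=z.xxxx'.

Under the risk-neutral measure, an up-move has probability p* = (R−d)/(u−d) = 0.9400 and values discount at R = 1.27.
Terminal values V(3,·): V(3,0)=54.8400, V(3,1)=37.2400, V(3,2)=8.6400, V(3,3)=0.0000
  t=2,j=0: stock 35.2000 → up 45.7600 (V=37.2400), down 28.1600 (V=54.8400). Price 30.1543; hedge Δ=-1.0000, bond B=65.3543.
  t=2,j=1: stock 57.2000 → up 74.3600 (V=8.6400), down 45.7600 (V=37.2400). Price 8.1543; hedge Δ=-1.0000, bond B=65.3543.
  t=2,j=2: stock 92.9500 → up 120.8350 (V=0.0000), down 74.3600 (V=8.6400). Price 0.4082; hedge Δ=-0.1859, bond B=17.6882.
  t=1,j=0: stock 44.0000 → up 57.2000 (V=8.1543), down 35.2000 (V=30.1543). Price 7.4601; hedge Δ=-1.0000, bond B=51.4601.
  t=1,j=1: stock 71.5000 → up 92.9500 (V=0.4082), down 57.2000 (V=8.1543). Price 0.6874; hedge Δ=-0.2167, bond B=16.1797.
  t=0,j=0: stock 55.0000 → up 71.5000 (V=0.6874), down 44.0000 (V=7.4601). Price 0.8612; hedge Δ=-0.2463, bond B=14.4067.
The time-0 hedge costs 0.8612, which is the no-arbitrage price.

(0,0): Delta=-0.2463 Bond=14.4067
(1,0): Delta=-1.0000 Bond=51.4601
(1,1): Delta=-0.2167 Bond=16.1797
(2,0): Delta=-1.0000 Bond=65.3543
(2,1): Delta=-1.0000 Bond=65.3543
(2,2): Delta=-0.1859 Bond=17.6882
V0=0.8612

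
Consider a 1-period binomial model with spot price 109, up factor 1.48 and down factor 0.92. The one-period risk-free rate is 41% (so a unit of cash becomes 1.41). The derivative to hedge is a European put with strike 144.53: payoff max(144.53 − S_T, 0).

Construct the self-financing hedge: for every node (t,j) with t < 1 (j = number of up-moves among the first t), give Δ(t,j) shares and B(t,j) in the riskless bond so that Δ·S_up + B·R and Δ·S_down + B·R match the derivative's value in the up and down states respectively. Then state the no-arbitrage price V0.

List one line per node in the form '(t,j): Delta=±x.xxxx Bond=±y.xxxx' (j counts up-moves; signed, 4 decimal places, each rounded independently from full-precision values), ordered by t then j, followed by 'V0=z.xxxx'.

(0,0): Delta=-0.7249 Bond=82.9407
V0=3.9229

Under the risk-neutral measure, an up-move has probability p* = (R−d)/(u−d) = 0.8750 and values discount at R = 1.41.
Terminal payoffs: V(1,0)=44.2500, V(1,1)=0.0000
  t=0,j=0: stock 109.0000 → up 161.3200 (V=0.0000), down 100.2800 (V=44.2500). Price 3.9229; hedge Δ=-0.7249, bond B=82.9407.
Self-financing check: at every node Δ·S+B equals the discounted successor values.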